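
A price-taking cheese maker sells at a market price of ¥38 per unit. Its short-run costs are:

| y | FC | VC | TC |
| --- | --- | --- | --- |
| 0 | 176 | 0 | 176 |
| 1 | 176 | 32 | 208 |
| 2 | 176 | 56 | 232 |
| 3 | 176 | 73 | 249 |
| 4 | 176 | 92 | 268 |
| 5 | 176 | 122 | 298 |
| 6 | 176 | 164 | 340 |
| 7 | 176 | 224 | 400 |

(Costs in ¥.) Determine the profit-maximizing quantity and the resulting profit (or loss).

Profit at each row (π = 38y − TC): y=0: -176; y=1: -170; y=2: -156; y=3: -135; y=4: -116; y=5: -108; y=6: -112; y=7: -134.
Profit is maximized at y = 5. AVC there is 122/5 = ¥24.40 ≤ P, so producing beats shutting down (which would give -¥176).

y = 5; profit = -¥108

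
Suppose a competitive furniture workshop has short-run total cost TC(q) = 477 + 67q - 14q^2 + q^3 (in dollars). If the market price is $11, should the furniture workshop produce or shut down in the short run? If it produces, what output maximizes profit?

Shut down

Variable cost is VC = 67q - 14q^2 + q^3, so AVC = VC/q = 67 - 14q + q^2 and MC = dTC/dq = 67 - 28q + 3q^2.
AVC is minimized where dAVC/dq = -14 + 2q = 0, at q = 7; min AVC = 67 - 14·7 + 7^2 = $18.
P = $11 lies below min AVC = $18; no output level covers variable cost.
Best response: produce nothing and absorb the $477 fixed cost.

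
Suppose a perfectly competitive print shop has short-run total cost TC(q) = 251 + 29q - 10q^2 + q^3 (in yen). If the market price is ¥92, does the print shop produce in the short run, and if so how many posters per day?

Variable cost is VC = 29q - 10q^2 + q^3, so AVC = VC/q = 29 - 10q + q^2 and MC = dTC/dq = 29 - 20q + 3q^2.
AVC hits its minimum where MC = AVC, at q = 5, giving min AVC = 29 - 10·5 + 5^2 = ¥4.
Because ¥92 ≥ ¥4, revenue can cover variable cost; the firm operates.
Set P = MC: 92 = 29 - 20q + 3q^2 → -63 - 20q + 3q^2 = 0. The roots are q = -7/3 and q = 9; the profit-maximizing output is on the rising part of MC, so q* = 9.
Check: AVC at q = 9 is ¥20 ≤ P, so revenue covers variable cost.
Profit = P·q − TC = 92·9 − 431 = ¥397.

Produce at q = 9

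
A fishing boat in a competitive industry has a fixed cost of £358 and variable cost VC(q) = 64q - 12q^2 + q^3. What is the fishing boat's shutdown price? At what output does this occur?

£28 per unit, at q = 6

Short-run supply begins at min AVC. From VC = 64q - 12q^2 + q^3, AVC = 64 - 12q + q^2.
At the minimum of AVC, MC = AVC. MC = 64 - 24q + 3q^2; setting MC = AVC gives 2q^2 - 12q = 0, so q = 6. min AVC = 28.
So the shutdown price is £28.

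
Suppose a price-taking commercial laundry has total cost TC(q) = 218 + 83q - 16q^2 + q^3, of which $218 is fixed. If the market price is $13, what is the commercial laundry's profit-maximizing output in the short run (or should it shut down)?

From TC, MC = TC'(q) = 83 - 32q + 3q^2 and AVC = VC/q = 83 - 16q + q^2.
AVC is minimized where dAVC/dq = -16 + 2q = 0, at q = 8; min AVC = 83 - 16·8 + 8^2 = $19.
With P < min AVC ($13 < $19), every unit sold adds to the loss.
Best response: produce nothing and absorb the $218 fixed cost.

Shut down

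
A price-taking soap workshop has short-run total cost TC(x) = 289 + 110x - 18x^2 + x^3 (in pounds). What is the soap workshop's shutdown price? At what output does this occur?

£29 per unit, at x = 9

The firm shuts down when price falls below the minimum of average variable cost. AVC = VC/x = 110 - 18x + x^2.
dAVC/dx = -18 + 2x = 0 gives x = 9. min AVC = 110 - 18·9 + 9^2 = 29.
So the shutdown price is £29.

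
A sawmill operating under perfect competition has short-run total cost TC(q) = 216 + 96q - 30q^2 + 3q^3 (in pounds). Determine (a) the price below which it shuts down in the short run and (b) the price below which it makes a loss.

Shutdown price = £21; break-even price = £60

AVC = 96 - 30q + 3q^2; minimized at q = 5, giving min AVC = £21. That is the shutdown price.
ATC = 216/q + 96 - 30q + 3q^2. Setting dATC/dq = −216/q^2 − 30 + 6q = 0 gives q = 6 (since 6·6^3 − 30·6^2 = 216).
min ATC = 216/6 + 96 − 30·6 + 3·6^2 = £60. That is the break-even price.
For £21 ≤ P < £60 the firm produces at a loss; below £21 it shuts down.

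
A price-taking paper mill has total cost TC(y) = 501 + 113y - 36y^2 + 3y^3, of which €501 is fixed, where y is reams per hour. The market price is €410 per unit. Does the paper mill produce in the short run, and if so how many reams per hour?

Produce at y = 11

Strip out fixed cost: VC = 113y - 36y^2 + 3y^3. Then AVC = 113 - 36y + 3y^2 and MC = 113 - 72y + 9y^2.
AVC is minimized where dAVC/dy = -36 + 6y = 0, at y = 6; min AVC = 113 - 36·6 + 3·6^2 = €5.
Since P = €410 ≥ min AVC = €5, price covers variable cost and the firm should produce.
Set P = MC: 410 = 113 - 72y + 9y^2 → -297 - 72y + 9y^2 = 0. The roots are y = -3 and y = 11; the profit-maximizing output is on the rising part of MC, so y* = 11.
Check: AVC at y = 11 is €80 ≤ P, so revenue covers variable cost.
Profit = P·y − TC = 410·11 − 1381 = €3129.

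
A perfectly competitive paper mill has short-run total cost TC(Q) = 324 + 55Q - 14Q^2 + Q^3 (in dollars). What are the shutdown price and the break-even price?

Shutdown price = min AVC. AVC = 55 - 14Q + Q^2, with vertex at Q = 7 and minimum $6.
ATC = 324/Q + 55 - 14Q + Q^2. Setting dATC/dQ = −324/Q^2 − 14 + 2Q = 0 gives Q = 9 (since 2·9^3 − 14·9^2 = 324).
min ATC = 324/9 + 55 − 14·9 + 9^2 = $46. That is the break-even price.
Between these two prices the firm operates at a loss; above $46 it earns a profit.

Shutdown price = $6; break-even price = $46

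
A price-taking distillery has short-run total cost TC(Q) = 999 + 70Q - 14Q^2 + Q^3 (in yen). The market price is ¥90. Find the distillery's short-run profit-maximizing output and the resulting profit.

AVC = 70 - 14Q + Q^2 has its minimum ¥21 at Q = 7; price ¥90 clears that bar, so the firm operates.
MC = 70 - 28Q + 3Q^2. Setting P = MC and taking the root on the rising branch gives Q* = 10.
TR = 90·10 = 900. TC = 999 + 300 = 1299. Profit = 900 − 1299 = -¥399.
Shutting down would mean losing the fixed cost of ¥999, so operating at a loss of ¥399 is better by ¥600.

Profit = -¥399 at Q = 10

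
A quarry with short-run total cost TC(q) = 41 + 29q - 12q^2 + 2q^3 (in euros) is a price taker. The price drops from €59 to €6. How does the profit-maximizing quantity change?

AVC = 29 - 12q + 2q^2, minimized at q = 3 where min AVC = €11. MC = 29 - 24q + 6q^2.
At P = €59 ≥ min AVC, set P = MC on the rising branch: q = 5.
At P = €6 < min AVC = €11, price no longer covers variable cost at any output, so the firm shuts down: q = 0.

Output falls from 5 to 0 (the firm shuts down)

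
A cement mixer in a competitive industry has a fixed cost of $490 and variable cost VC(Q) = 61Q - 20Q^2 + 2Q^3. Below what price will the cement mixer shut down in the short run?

$11 per unit

The firm shuts down when price falls below the minimum of average variable cost. AVC = VC/Q = 61 - 20Q + 2Q^2.
dAVC/dQ = -20 + 4Q = 0 gives Q = 5. min AVC = 61 - 20·5 + 2·5^2 = 11.
So the shutdown price is $11.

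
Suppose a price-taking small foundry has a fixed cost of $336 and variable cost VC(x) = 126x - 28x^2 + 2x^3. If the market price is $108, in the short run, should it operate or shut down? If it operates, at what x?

Produce at x = 9

From TC, MC = TC'(x) = 126 - 56x + 6x^2 and AVC = VC/x = 126 - 28x + 2x^2.
The AVC parabola has its vertex at x = 28/4 = 7, where AVC = 126 - 28·7 + 2·7^2 = $28.
Because $108 ≥ $28, revenue can cover variable cost; the firm operates.
Set P = MC: 108 = 126 - 56x + 6x^2 → 18 - 56x + 6x^2 = 0. The roots are x = 1/3 and x = 9; the profit-maximizing output is on the rising part of MC, so x* = 9.
Check: AVC at x = 9 is $36 ≤ P, so revenue covers variable cost.
Profit = P·x − TC = 108·9 − 660 = $312.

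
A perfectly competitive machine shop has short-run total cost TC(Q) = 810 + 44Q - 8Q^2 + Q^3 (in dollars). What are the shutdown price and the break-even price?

AVC = 44 - 8Q + Q^2; minimized at Q = 4, giving min AVC = $28. That is the shutdown price.
ATC = 810/Q + 44 - 8Q + Q^2. Setting dATC/dQ = −810/Q^2 − 8 + 2Q = 0 gives Q = 9 (since 2·9^3 − 8·9^2 = 810).
min ATC = 810/9 + 44 − 8·9 + 9^2 = $143. That is the break-even price.
Between these two prices the firm operates at a loss; above $143 it earns a profit.

Shutdown price = $28; break-even price = $143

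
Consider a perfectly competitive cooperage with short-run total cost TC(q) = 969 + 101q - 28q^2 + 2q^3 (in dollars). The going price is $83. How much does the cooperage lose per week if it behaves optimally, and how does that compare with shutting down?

Profit = -$321 at q = 9

AVC = 101 - 28q + 2q^2 has its minimum $3 at q = 7; price $83 clears that bar, so the firm operates.
MC = 101 - 56q + 6q^2. Setting P = MC and taking the root on the rising branch gives q* = 9.
TR = 83·9 = 747. TC = 969 + 99 = 1068. Profit = 747 − 1068 = -$321.
Shutting down would mean losing the fixed cost of $969, so operating at a loss of $321 is better by $648.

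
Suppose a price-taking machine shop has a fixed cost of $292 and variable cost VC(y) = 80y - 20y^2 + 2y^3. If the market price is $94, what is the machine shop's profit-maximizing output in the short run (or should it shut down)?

Produce at y = 7

Variable cost is VC = 80y - 20y^2 + 2y^3, so AVC = VC/y = 80 - 20y + 2y^2 and MC = dTC/dy = 80 - 40y + 6y^2.
The AVC parabola has its vertex at y = 20/4 = 5, where AVC = 80 - 20·5 + 2·5^2 = $30.
Because $94 ≥ $30, revenue can cover variable cost; the firm operates.
P = MC gives -14 - 40y + 6y^2 = 0, with roots -1/3 and 7. Take the larger (rising MC): y* = 7.
Check: AVC at y = 7 is $38 ≤ P, so revenue covers variable cost.
Profit = P·y − TC = 94·7 − 558 = $100.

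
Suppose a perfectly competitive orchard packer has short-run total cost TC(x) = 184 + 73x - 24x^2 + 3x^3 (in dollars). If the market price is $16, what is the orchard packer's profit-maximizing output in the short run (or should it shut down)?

Shut down

Variable cost is VC = 73x - 24x^2 + 3x^3, so AVC = VC/x = 73 - 24x + 3x^2 and MC = dTC/dx = 73 - 48x + 9x^2.
AVC hits its minimum where MC = AVC, at x = 4, giving min AVC = 73 - 24·4 + 3·4^2 = $25.
Since P = $16 < min AVC = $25, price fails to cover variable cost at any output.
Shutting down limits the loss to fixed cost, $184.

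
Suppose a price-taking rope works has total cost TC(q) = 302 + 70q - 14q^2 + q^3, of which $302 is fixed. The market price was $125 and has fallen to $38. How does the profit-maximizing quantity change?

MC = 70 - 28q + 3q^2; the shutdown threshold is min AVC = $21 (at q = 7).
At P = $125 ≥ min AVC, set P = MC on the rising branch: q = 11.
At P = $38 ≥ min AVC, set P = MC: q = 8. The firm stays open but cuts output.

Output falls from 11 to 8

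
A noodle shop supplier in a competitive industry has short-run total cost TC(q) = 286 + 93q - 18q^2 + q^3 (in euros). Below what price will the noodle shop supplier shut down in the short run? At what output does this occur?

The shutdown price is the minimum of AVC. VC = 93q - 18q^2 + q^3, so AVC = 93 - 18q + q^2.
dAVC/dq = -18 + 2q = 0 gives q = 9. min AVC = 93 - 18·9 + 9^2 = 12.
So the shutdown price is €12.

€12 per unit, at q = 9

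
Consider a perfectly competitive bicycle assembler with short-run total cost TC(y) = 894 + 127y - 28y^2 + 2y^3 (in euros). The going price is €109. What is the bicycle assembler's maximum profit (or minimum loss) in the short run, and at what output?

Profit = -€246 at y = 9

AVC = 127 - 28y + 2y^2 has its minimum €29 at y = 7; price €109 clears that bar, so the firm operates.
With MC = 127 - 56y + 6y^2, P = MC on the upward-sloping part at y* = 9.
TR = 109·9 = 981. TC = 894 + 333 = 1227. Profit = 981 − 1227 = -€246.
By producing, the firm covers all variable cost plus €648 of fixed cost; shutting down would lose the full €894.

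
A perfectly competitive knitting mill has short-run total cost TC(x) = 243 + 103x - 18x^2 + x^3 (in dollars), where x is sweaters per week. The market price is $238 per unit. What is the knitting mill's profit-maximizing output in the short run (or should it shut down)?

From TC, MC = TC'(x) = 103 - 36x + 3x^2 and AVC = VC/x = 103 - 18x + x^2.
AVC hits its minimum where MC = AVC, at x = 9, giving min AVC = 103 - 18·9 + 9^2 = $22.
Because $238 ≥ $22, revenue can cover variable cost; the firm operates.
Set P = MC: 238 = 103 - 36x + 3x^2 → -135 - 36x + 3x^2 = 0. The roots are x = -3 and x = 15; the profit-maximizing output is on the rising part of MC, so x* = 15.
Check: AVC at x = 15 is $58 ≤ P, so revenue covers variable cost.
Profit = P·x − TC = 238·15 − 1113 = $2457.

Produce at x = 15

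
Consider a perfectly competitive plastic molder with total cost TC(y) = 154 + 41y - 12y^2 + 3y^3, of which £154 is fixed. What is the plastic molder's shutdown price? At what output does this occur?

£29 per unit, at y = 2

The firm shuts down when price falls below the minimum of average variable cost. AVC = VC/y = 41 - 12y + 3y^2.
At the minimum of AVC, MC = AVC. MC = 41 - 24y + 9y^2; setting MC = AVC gives 6y^2 - 12y = 0, so y = 2. min AVC = 29.
For P < £29 the firm produces nothing.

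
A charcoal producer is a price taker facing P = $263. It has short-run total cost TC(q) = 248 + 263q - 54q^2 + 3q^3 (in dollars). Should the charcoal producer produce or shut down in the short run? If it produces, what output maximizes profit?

Produce at q = 12

From TC, MC = TC'(q) = 263 - 108q + 9q^2 and AVC = VC/q = 263 - 54q + 3q^2.
The AVC parabola has its vertex at q = 54/6 = 9, where AVC = 263 - 54·9 + 3·9^2 = $20.
P = $263 exceeds min AVC = $20, so the firm stays open.
Set P = MC: 263 = 263 - 108q + 9q^2 → -108q + 9q^2 = 0. The roots are q = 0 and q = 12; the profit-maximizing output is on the rising part of MC, so q* = 12.
Check: AVC at q = 12 is $47 ≤ P, so revenue covers variable cost.
Profit = P·q − TC = 263·12 − 812 = $2344.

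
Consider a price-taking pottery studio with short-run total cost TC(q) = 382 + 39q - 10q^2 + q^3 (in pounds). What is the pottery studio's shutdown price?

£14 per unit

The shutdown price is the minimum of AVC. VC = 39q - 10q^2 + q^3, so AVC = 39 - 10q + q^2.
At the minimum of AVC, MC = AVC. MC = 39 - 20q + 3q^2; setting MC = AVC gives 2q^2 - 10q = 0, so q = 5. min AVC = 14.
So the shutdown price is £14.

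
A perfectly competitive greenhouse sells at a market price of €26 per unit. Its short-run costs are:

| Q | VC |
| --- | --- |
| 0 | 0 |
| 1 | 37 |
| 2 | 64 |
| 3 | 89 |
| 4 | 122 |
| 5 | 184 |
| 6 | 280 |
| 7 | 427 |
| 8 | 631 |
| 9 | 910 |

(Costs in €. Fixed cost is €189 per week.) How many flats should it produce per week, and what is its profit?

Q = 0 (shut down); profit = -€189

Profit at each row (π = 26Q − TC): Q=0: -189; Q=1: -200; Q=2: -201; Q=3: -200; Q=4: -207; Q=5: -243; Q=6: -313; Q=7: -434; Q=8: -612; Q=9: -865.
Profit is highest at Q = 0. Equivalently, the lowest AVC in the table is 89/3 ≈ €29.67 at Q = 3, and P = €26 falls below it — price never covers variable cost, so the firm shuts down and loses only its fixed cost.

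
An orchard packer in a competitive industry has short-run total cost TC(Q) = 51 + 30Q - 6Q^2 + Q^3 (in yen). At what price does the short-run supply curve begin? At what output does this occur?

The firm shuts down when price falls below the minimum of average variable cost. AVC = VC/Q = 30 - 6Q + Q^2.
dAVC/dQ = -6 + 2Q = 0 gives Q = 3. min AVC = 30 - 6·3 + 3^2 = 21.
The firm shuts down for any P below ¥21.

¥21 per unit, at Q = 3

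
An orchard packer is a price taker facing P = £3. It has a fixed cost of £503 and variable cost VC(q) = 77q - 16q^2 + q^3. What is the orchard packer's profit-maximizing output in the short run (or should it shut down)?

Variable cost is VC = 77q - 16q^2 + q^3, so AVC = VC/q = 77 - 16q + q^2 and MC = dTC/dq = 77 - 32q + 3q^2.
AVC is minimized where dAVC/dq = -16 + 2q = 0, at q = 8; min AVC = 77 - 16·8 + 8^2 = £13.
Since P = £3 < min AVC = £13, price fails to cover variable cost at any output.
Best response: produce nothing and absorb the £503 fixed cost.

Shut down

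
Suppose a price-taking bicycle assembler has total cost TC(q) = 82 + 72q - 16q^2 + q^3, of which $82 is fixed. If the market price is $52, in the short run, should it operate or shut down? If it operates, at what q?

Variable cost is VC = 72q - 16q^2 + q^3, so AVC = VC/q = 72 - 16q + q^2 and MC = dTC/dq = 72 - 32q + 3q^2.
The AVC parabola has its vertex at q = 16/2 = 8, where AVC = 72 - 16·8 + 8^2 = $8.
Because $52 ≥ $8, revenue can cover variable cost; the firm operates.
Set P = MC: 52 = 72 - 32q + 3q^2 → 20 - 32q + 3q^2 = 0. The roots are q = 2/3 and q = 10; the profit-maximizing output is on the rising part of MC, so q* = 10.
Check: AVC at q = 10 is $12 ≤ P, so revenue covers variable cost.
Profit = P·q − TC = 52·10 − 202 = $318.

Produce at q = 10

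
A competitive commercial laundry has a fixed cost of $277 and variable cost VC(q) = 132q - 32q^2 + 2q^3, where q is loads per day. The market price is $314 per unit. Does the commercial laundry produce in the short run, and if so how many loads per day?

Produce at q = 13

From TC, MC = TC'(q) = 132 - 64q + 6q^2 and AVC = VC/q = 132 - 32q + 2q^2.
AVC is minimized where dAVC/dq = -32 + 4q = 0, at q = 8; min AVC = 132 - 32·8 + 2·8^2 = $4.
P = $314 exceeds min AVC = $4, so the firm stays open.
P = MC gives -182 - 64q + 6q^2 = 0, with roots -7/3 and 13. Take the larger (rising MC): q* = 13.
Check: AVC at q = 13 is $54 ≤ P, so revenue covers variable cost.
Profit = P·q − TC = 314·13 − 979 = $3103.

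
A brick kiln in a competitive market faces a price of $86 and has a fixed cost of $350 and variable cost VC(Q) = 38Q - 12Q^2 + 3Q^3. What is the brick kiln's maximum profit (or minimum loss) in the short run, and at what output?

Profit = -$158 at Q = 4

AVC = 38 - 12Q + 3Q^2; min AVC = $26 at Q = 2. Since P = $86 ≥ min AVC, the firm produces.
MC = 38 - 24Q + 9Q^2. Setting P = MC and taking the root on the rising branch gives Q* = 4.
TR = 86·4 = 344. TC = 350 + 152 = 502. Profit = 344 − 502 = -$158.
That loss of $158 beats the $350 the firm would lose by shutting down; producing recovers $192 of fixed cost.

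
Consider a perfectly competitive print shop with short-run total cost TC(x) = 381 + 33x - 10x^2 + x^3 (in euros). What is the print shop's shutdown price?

€8 per unit

The shutdown price is the minimum of AVC. VC = 33x - 10x^2 + x^3, so AVC = 33 - 10x + x^2.
At the minimum of AVC, MC = AVC. MC = 33 - 20x + 3x^2; setting MC = AVC gives 2x^2 - 10x = 0, so x = 5. min AVC = 8.
For P < €8 the firm produces nothing.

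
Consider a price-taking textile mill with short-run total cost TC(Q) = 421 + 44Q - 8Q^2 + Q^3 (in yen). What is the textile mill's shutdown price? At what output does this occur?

The firm shuts down when price falls below the minimum of average variable cost. AVC = VC/Q = 44 - 8Q + Q^2.
dAVC/dQ = -8 + 2Q = 0 gives Q = 4. min AVC = 44 - 8·4 + 4^2 = 28.
For P < ¥28 the firm produces nothing.

¥28 per unit, at Q = 4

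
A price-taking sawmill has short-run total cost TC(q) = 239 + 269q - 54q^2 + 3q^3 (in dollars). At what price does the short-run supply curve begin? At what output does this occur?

$26 per unit, at q = 9

The shutdown price is the minimum of AVC. VC = 269q - 54q^2 + 3q^3, so AVC = 269 - 54q + 3q^2.
At the minimum of AVC, MC = AVC. MC = 269 - 108q + 9q^2; setting MC = AVC gives 6q^2 - 54q = 0, so q = 9. min AVC = 26.
The firm shuts down for any P below $26.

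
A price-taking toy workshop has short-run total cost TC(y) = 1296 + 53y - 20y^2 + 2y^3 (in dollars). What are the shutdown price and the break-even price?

Shutdown price = $3; break-even price = $179

Shutdown price = min AVC. AVC = 53 - 20y + 2y^2, with vertex at y = 5 and minimum $3.
ATC = 1296/y + 53 - 20y + 2y^2. Setting dATC/dy = −1296/y^2 − 20 + 4y = 0 gives y = 9 (since 4·9^3 − 20·9^2 = 1296).
min ATC = 1296/9 + 53 − 20·9 + 2·9^2 = $179. That is the break-even price.
For $3 ≤ P < $179 the firm produces at a loss; below $3 it shuts down.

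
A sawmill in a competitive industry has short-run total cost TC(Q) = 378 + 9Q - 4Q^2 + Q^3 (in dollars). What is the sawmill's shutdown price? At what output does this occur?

Short-run supply begins at min AVC. From VC = 9Q - 4Q^2 + Q^3, AVC = 9 - 4Q + Q^2.
At the minimum of AVC, MC = AVC. MC = 9 - 8Q + 3Q^2; setting MC = AVC gives 2Q^2 - 4Q = 0, so Q = 2. min AVC = 5.
For P < $5 the firm produces nothing.

$5 per unit, at Q = 2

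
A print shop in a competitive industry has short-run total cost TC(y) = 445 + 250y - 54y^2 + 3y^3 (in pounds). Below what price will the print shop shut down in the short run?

The shutdown price is the minimum of AVC. VC = 250y - 54y^2 + 3y^3, so AVC = 250 - 54y + 3y^2.
dAVC/dy = -54 + 6y = 0 gives y = 9. min AVC = 250 - 54·9 + 3·9^2 = 7.
So the shutdown price is £7.

£7 per unit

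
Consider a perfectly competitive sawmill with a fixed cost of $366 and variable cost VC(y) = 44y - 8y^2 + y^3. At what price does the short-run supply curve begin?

Short-run supply begins at min AVC. From VC = 44y - 8y^2 + y^3, AVC = 44 - 8y + y^2.
dAVC/dy = -8 + 2y = 0 gives y = 4. min AVC = 44 - 8·4 + 4^2 = 28.
The firm shuts down for any P below $28.

$28 per unit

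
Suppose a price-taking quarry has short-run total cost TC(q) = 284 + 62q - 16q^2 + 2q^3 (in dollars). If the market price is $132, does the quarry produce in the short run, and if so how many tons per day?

Produce at q = 7

From TC, MC = TC'(q) = 62 - 32q + 6q^2 and AVC = VC/q = 62 - 16q + 2q^2.
AVC is minimized where dAVC/dq = -16 + 4q = 0, at q = 4; min AVC = 62 - 16·4 + 2·4^2 = $30.
P = $132 exceeds min AVC = $30, so the firm stays open.
Solving P = MC: -70 - 32q + 6q^2 = 0 ⇒ q = -5/3 or 7. On the upward-sloping branch, q* = 7.
Check: AVC at q = 7 is $48 ≤ P, so revenue covers variable cost.
Profit = P·q − TC = 132·7 − 620 = $304.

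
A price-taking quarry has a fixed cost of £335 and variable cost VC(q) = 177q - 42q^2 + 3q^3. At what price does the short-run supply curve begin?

£30 per unit

The firm shuts down when price falls below the minimum of average variable cost. AVC = VC/q = 177 - 42q + 3q^2.
At the minimum of AVC, MC = AVC. MC = 177 - 84q + 9q^2; setting MC = AVC gives 6q^2 - 42q = 0, so q = 7. min AVC = 30.
So the shutdown price is £30.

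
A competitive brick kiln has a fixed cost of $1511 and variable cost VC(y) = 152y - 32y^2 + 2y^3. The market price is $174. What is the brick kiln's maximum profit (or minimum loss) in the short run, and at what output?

Profit = -$59 at y = 11

AVC = 152 - 32y + 2y^2; min AVC = $24 at y = 8. Since P = $174 ≥ min AVC, the firm produces.
With MC = 152 - 64y + 6y^2, P = MC on the upward-sloping part at y* = 11.
TR = 174·11 = 1914. TC = 1511 + 462 = 1973. Profit = 1914 − 1973 = -$59.
Shutting down would mean losing the fixed cost of $1511, so operating at a loss of $59 is better by $1452.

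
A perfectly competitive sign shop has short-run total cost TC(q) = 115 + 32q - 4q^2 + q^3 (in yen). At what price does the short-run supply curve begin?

Short-run supply begins at min AVC. From VC = 32q - 4q^2 + q^3, AVC = 32 - 4q + q^2.
At the minimum of AVC, MC = AVC. MC = 32 - 8q + 3q^2; setting MC = AVC gives 2q^2 - 4q = 0, so q = 2. min AVC = 28.
The firm shuts down for any P below ¥28.

¥28 per unit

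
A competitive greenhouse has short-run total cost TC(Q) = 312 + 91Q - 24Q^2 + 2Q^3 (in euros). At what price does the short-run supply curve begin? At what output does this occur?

€19 per unit, at Q = 6

The firm shuts down when price falls below the minimum of average variable cost. AVC = VC/Q = 91 - 24Q + 2Q^2.
dAVC/dQ = -24 + 4Q = 0 gives Q = 6. min AVC = 91 - 24·6 + 2·6^2 = 19.
So the shutdown price is €19.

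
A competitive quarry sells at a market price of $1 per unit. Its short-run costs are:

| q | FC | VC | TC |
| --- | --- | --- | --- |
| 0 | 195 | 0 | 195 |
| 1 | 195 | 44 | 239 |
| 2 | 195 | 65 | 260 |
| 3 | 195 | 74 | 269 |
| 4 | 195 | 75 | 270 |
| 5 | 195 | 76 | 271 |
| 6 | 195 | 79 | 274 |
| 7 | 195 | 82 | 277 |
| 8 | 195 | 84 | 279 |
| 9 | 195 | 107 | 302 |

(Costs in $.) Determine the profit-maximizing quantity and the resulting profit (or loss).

Profit at each row (π = 1q − TC): q=0: -195; q=1: -238; q=2: -258; q=3: -266; q=4: -266; q=5: -266; q=6: -268; q=7: -270; q=8: -271; q=9: -293.
Profit is highest at q = 0. Equivalently, the lowest AVC in the table is 84/8 ≈ $10.50 at q = 8, and P = $1 falls below it — price never covers variable cost, so the firm shuts down and loses only its fixed cost.

q = 0 (shut down); profit = -$195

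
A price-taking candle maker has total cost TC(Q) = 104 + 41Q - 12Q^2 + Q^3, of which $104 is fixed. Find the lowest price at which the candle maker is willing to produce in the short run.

$5 per unit

Short-run supply begins at min AVC. From VC = 41Q - 12Q^2 + Q^3, AVC = 41 - 12Q + Q^2.
dAVC/dQ = -12 + 2Q = 0 gives Q = 6. min AVC = 41 - 12·6 + 6^2 = 5.
So the shutdown price is $5.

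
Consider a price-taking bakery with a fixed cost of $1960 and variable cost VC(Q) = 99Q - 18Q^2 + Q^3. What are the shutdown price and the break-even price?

AVC = 99 - 18Q + Q^2; minimized at Q = 9, giving min AVC = $18. That is the shutdown price.
ATC = 1960/Q + 99 - 18Q + Q^2. Setting dATC/dQ = −1960/Q^2 − 18 + 2Q = 0 gives Q = 14 (since 2·14^3 − 18·14^2 = 1960).
min ATC = 1960/14 + 99 − 18·14 + 14^2 = $183. That is the break-even price.
For $18 ≤ P < $183 the firm produces at a loss; below $18 it shuts down.

Shutdown price = $18; break-even price = $183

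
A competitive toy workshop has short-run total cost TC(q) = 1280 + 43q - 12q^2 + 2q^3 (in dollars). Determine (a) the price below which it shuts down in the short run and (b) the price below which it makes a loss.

Shutdown price = min AVC. AVC = 43 - 12q + 2q^2, with vertex at q = 3 and minimum $25.
ATC = 1280/q + 43 - 12q + 2q^2. Setting dATC/dq = −1280/q^2 − 12 + 4q = 0 gives q = 8 (since 4·8^3 − 12·8^2 = 1280).
min ATC = 1280/8 + 43 − 12·8 + 2·8^2 = $235. That is the break-even price.
For $25 ≤ P < $235 the firm produces at a loss; below $25 it shuts down.

Shutdown price = $25; break-even price = $235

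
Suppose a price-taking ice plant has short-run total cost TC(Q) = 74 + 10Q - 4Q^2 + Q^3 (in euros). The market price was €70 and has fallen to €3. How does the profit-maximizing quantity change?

Output falls from 6 to 0 (the firm shuts down)

AVC = 10 - 4Q + Q^2, minimized at Q = 2 where min AVC = €6. MC = 10 - 8Q + 3Q^2.
With P = €70 above the shutdown price, P = MC gives Q = 6.
At P = €3 < min AVC = €6, price no longer covers variable cost at any output, so the firm shuts down: Q = 0.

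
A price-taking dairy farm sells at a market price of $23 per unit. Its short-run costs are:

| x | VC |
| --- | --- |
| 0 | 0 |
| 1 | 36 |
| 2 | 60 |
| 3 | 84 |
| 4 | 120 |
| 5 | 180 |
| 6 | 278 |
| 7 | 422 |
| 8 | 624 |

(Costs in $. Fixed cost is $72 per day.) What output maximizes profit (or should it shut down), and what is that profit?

x = 0 (shut down); profit = -$72

Tabulate TR − TC: x=0: -72; x=1: -85; x=2: -86; x=3: -87; x=4: -100; x=5: -137; x=6: -212; x=7: -333; x=8: -512.
Profit is highest at x = 0. Equivalently, the lowest AVC in the table is 84/3 ≈ $28 at x = 3, and P = $23 falls below it — price never covers variable cost, so the firm shuts down and loses only its fixed cost.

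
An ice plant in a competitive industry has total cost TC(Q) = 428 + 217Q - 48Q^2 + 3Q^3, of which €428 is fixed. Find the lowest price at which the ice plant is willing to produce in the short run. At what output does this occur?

€25 per unit, at Q = 8

The firm shuts down when price falls below the minimum of average variable cost. AVC = VC/Q = 217 - 48Q + 3Q^2.
At the minimum of AVC, MC = AVC. MC = 217 - 96Q + 9Q^2; setting MC = AVC gives 6Q^2 - 48Q = 0, so Q = 8. min AVC = 25.
The firm shuts down for any P below €25.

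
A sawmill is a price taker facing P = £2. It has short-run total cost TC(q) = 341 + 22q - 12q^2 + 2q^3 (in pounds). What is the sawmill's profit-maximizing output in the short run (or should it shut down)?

Shut down

Strip out fixed cost: VC = 22q - 12q^2 + 2q^3. Then AVC = 22 - 12q + 2q^2 and MC = 22 - 24q + 6q^2.
AVC hits its minimum where MC = AVC, at q = 3, giving min AVC = 22 - 12·3 + 2·3^2 = £4.
P = £2 lies below min AVC = £4; no output level covers variable cost.
Best response: produce nothing and absorb the £341 fixed cost.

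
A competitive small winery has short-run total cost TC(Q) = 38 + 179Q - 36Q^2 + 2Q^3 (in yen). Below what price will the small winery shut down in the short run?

¥17 per unit

The firm shuts down when price falls below the minimum of average variable cost. AVC = VC/Q = 179 - 36Q + 2Q^2.
At the minimum of AVC, MC = AVC. MC = 179 - 72Q + 6Q^2; setting MC = AVC gives 4Q^2 - 36Q = 0, so Q = 9. min AVC = 17.
The firm shuts down for any P below ¥17.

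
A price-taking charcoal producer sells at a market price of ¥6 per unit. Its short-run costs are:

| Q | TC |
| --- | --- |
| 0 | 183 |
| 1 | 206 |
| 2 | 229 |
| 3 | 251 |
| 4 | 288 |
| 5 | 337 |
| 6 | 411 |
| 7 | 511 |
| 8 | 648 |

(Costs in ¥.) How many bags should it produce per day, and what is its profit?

Tabulate TR − TC: Q=0: -183; Q=1: -200; Q=2: -217; Q=3: -233; Q=4: -264; Q=5: -307; Q=6: -375; Q=7: -469; Q=8: -600.
Profit is highest at Q = 0. Equivalently, the lowest AVC in the table is 68/3 ≈ ¥22.67 at Q = 3, and P = ¥6 falls below it — price never covers variable cost, so the firm shuts down and loses only its fixed cost.

Q = 0 (shut down); profit = -¥183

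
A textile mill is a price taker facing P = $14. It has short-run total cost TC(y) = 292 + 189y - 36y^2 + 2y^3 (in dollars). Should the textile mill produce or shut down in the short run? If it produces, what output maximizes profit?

Strip out fixed cost: VC = 189y - 36y^2 + 2y^3. Then AVC = 189 - 36y + 2y^2 and MC = 189 - 72y + 6y^2.
AVC is minimized where dAVC/dy = -36 + 4y = 0, at y = 9; min AVC = 189 - 36·9 + 2·9^2 = $27.
Since P = $14 < min AVC = $27, price fails to cover variable cost at any output.
The firm minimizes its loss by shutting down and losing only its fixed cost of $292.

Shut down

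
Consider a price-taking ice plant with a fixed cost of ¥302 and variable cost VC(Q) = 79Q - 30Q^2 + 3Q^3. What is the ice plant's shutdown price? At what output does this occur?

¥4 per unit, at Q = 5

The shutdown price is the minimum of AVC. VC = 79Q - 30Q^2 + 3Q^3, so AVC = 79 - 30Q + 3Q^2.
dAVC/dQ = -30 + 6Q = 0 gives Q = 5. min AVC = 79 - 30·5 + 3·5^2 = 4.
For P < ¥4 the firm produces nothing.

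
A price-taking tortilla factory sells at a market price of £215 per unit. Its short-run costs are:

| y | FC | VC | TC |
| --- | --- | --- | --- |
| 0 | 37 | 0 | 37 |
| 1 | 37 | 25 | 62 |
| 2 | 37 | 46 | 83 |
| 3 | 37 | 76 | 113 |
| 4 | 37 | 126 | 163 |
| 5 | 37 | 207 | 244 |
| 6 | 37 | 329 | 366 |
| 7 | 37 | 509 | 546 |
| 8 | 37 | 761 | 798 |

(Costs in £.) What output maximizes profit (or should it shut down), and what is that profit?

y = 7; profit = £959

Tabulate TR − TC: y=0: -37; y=1: 153; y=2: 347; y=3: 532; y=4: 697; y=5: 831; y=6: 924; y=7: 959; y=8: 922.
Profit is maximized at y = 7. AVC there is 509/7 = £72.71 ≤ P, so producing beats shutting down (which would give -£37).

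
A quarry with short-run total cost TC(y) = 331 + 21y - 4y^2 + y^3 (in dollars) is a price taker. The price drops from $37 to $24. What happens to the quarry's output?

Output falls from 4 to 3

AVC = 21 - 4y + y^2, minimized at y = 2 where min AVC = $17. MC = 21 - 8y + 3y^2.
At P = $37 ≥ min AVC, set P = MC on the rising branch: y = 4.
At P = $24 ≥ min AVC, set P = MC: y = 3. The firm stays open but cuts output.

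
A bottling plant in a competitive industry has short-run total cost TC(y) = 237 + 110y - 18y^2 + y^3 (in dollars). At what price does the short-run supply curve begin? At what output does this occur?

$29 per unit, at y = 9

The shutdown price is the minimum of AVC. VC = 110y - 18y^2 + y^3, so AVC = 110 - 18y + y^2.
dAVC/dy = -18 + 2y = 0 gives y = 9. min AVC = 110 - 18·9 + 9^2 = 29.
The firm shuts down for any P below $29.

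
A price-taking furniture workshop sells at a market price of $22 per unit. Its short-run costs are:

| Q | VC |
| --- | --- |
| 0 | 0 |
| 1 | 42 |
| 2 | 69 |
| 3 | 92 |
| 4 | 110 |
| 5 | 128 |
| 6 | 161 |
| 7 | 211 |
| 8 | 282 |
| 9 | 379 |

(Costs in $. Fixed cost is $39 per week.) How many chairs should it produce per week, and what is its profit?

Tabulate TR − TC: Q=0: -39; Q=1: -59; Q=2: -64; Q=3: -65; Q=4: -61; Q=5: -57; Q=6: -68; Q=7: -96; Q=8: -145; Q=9: -220.
Profit is highest at Q = 0. Equivalently, the lowest AVC in the table is 128/5 ≈ $25.60 at Q = 5, and P = $22 falls below it — price never covers variable cost, so the firm shuts down and loses only its fixed cost.

Q = 0 (shut down); profit = -$39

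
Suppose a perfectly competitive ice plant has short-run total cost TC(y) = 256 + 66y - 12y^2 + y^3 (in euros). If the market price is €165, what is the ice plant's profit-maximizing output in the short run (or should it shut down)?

Produce at y = 11

From TC, MC = TC'(y) = 66 - 24y + 3y^2 and AVC = VC/y = 66 - 12y + y^2.
AVC is minimized where dAVC/dy = -12 + 2y = 0, at y = 6; min AVC = 66 - 12·6 + 6^2 = €30.
Because €165 ≥ €30, revenue can cover variable cost; the firm operates.
P = MC gives -99 - 24y + 3y^2 = 0, with roots -3 and 11. Take the larger (rising MC): y* = 11.
Check: AVC at y = 11 is €55 ≤ P, so revenue covers variable cost.
Profit = P·y − TC = 165·11 − 861 = €954.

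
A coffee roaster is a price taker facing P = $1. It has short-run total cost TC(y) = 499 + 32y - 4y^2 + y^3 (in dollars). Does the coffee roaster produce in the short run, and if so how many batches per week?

Shut down

Strip out fixed cost: VC = 32y - 4y^2 + y^3. Then AVC = 32 - 4y + y^2 and MC = 32 - 8y + 3y^2.
AVC hits its minimum where MC = AVC, at y = 2, giving min AVC = 32 - 4·2 + 2^2 = $28.
P = $1 lies below min AVC = $28; no output level covers variable cost.
Best response: produce nothing and absorb the $499 fixed cost.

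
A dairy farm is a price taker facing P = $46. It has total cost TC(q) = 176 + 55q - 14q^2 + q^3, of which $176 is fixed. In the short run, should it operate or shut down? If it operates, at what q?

From TC, MC = TC'(q) = 55 - 28q + 3q^2 and AVC = VC/q = 55 - 14q + q^2.
AVC is minimized where dAVC/dq = -14 + 2q = 0, at q = 7; min AVC = 55 - 14·7 + 7^2 = $6.
P = $46 exceeds min AVC = $6, so the firm stays open.
P = MC gives 9 - 28q + 3q^2 = 0, with roots 1/3 and 9. Take the larger (rising MC): q* = 9.
Check: AVC at q = 9 is $10 ≤ P, so revenue covers variable cost.
Profit = P·q − TC = 46·9 − 266 = $148.

Produce at q = 9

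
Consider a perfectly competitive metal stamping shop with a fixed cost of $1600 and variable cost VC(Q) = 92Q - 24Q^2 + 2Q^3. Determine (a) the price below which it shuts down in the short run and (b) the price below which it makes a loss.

Shutdown price = $20; break-even price = $212

AVC = 92 - 24Q + 2Q^2; minimized at Q = 6, giving min AVC = $20. That is the shutdown price.
ATC = 1600/Q + 92 - 24Q + 2Q^2. Setting dATC/dQ = −1600/Q^2 − 24 + 4Q = 0 gives Q = 10 (since 4·10^3 − 24·10^2 = 1600).
min ATC = 1600/10 + 92 − 24·10 + 2·10^2 = $212. That is the break-even price.
Between these two prices the firm operates at a loss; above $212 it earns a profit.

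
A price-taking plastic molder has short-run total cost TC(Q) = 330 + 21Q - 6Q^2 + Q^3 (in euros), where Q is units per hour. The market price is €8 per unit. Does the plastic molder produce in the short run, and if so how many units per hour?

Variable cost is VC = 21Q - 6Q^2 + Q^3, so AVC = VC/Q = 21 - 6Q + Q^2 and MC = dTC/dQ = 21 - 12Q + 3Q^2.
The AVC parabola has its vertex at Q = 6/2 = 3, where AVC = 21 - 6·3 + 3^2 = €12.
P = €8 lies below min AVC = €12; no output level covers variable cost.
Best response: produce nothing and absorb the €330 fixed cost.

Shut down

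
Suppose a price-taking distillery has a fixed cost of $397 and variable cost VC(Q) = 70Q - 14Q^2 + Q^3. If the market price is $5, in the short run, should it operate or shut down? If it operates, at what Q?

Strip out fixed cost: VC = 70Q - 14Q^2 + Q^3. Then AVC = 70 - 14Q + Q^2 and MC = 70 - 28Q + 3Q^2.
AVC hits its minimum where MC = AVC, at Q = 7, giving min AVC = 70 - 14·7 + 7^2 = $21.
Since P = $5 < min AVC = $21, price fails to cover variable cost at any output.
The firm minimizes its loss by shutting down and losing only its fixed cost of $397.

Shut down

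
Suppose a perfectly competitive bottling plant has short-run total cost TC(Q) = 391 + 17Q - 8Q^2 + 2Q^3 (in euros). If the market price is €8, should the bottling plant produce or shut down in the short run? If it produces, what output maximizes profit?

Variable cost is VC = 17Q - 8Q^2 + 2Q^3, so AVC = VC/Q = 17 - 8Q + 2Q^2 and MC = dTC/dQ = 17 - 16Q + 6Q^2.
AVC is minimized where dAVC/dQ = -8 + 4Q = 0, at Q = 2; min AVC = 17 - 8·2 + 2·2^2 = €9.
Since P = €8 < min AVC = €9, price fails to cover variable cost at any output.
The firm minimizes its loss by shutting down and losing only its fixed cost of €391.

Shut down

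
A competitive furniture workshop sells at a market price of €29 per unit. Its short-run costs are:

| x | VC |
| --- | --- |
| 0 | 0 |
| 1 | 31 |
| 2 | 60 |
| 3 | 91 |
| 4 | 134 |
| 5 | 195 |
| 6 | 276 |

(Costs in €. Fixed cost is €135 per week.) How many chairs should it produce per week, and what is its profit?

Compute π = P·x − TC at each output: x=0: -135; x=1: -137; x=2: -137; x=3: -139; x=4: -153; x=5: -185; x=6: -237.
Profit is highest at x = 0. Equivalently, the lowest AVC in the table is 60/2 ≈ €30 at x = 2, and P = €29 falls below it — price never covers variable cost, so the firm shuts down and loses only its fixed cost.

x = 0 (shut down); profit = -€135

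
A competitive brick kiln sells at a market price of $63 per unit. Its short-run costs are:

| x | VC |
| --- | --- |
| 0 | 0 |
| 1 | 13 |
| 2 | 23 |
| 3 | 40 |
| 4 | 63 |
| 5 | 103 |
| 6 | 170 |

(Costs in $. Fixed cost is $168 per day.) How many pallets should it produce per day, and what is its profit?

x = 5; profit = $44

Compute π = P·x − TC at each output: x=0: -168; x=1: -118; x=2: -65; x=3: -19; x=4: 21; x=5: 44; x=6: 40.
Profit is maximized at x = 5. AVC there is 103/5 = $20.60 ≤ P, so producing beats shutting down (which would give -$168).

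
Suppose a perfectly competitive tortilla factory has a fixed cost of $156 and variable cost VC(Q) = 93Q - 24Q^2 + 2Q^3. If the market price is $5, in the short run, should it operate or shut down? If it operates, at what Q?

Variable cost is VC = 93Q - 24Q^2 + 2Q^3, so AVC = VC/Q = 93 - 24Q + 2Q^2 and MC = dTC/dQ = 93 - 48Q + 6Q^2.
AVC hits its minimum where MC = AVC, at Q = 6, giving min AVC = 93 - 24·6 + 2·6^2 = $21.
Since P = $5 < min AVC = $21, price fails to cover variable cost at any output.
Best response: produce nothing and absorb the $156 fixed cost.

Shut down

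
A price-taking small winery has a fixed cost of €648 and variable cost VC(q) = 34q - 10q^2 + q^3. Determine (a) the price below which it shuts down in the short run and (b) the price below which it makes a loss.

Shutdown price = min AVC. AVC = 34 - 10q + q^2, with vertex at q = 5 and minimum €9.
ATC = 648/q + 34 - 10q + q^2. Setting dATC/dq = −648/q^2 − 10 + 2q = 0 gives q = 9 (since 2·9^3 − 10·9^2 = 648).
min ATC = 648/9 + 34 − 10·9 + 9^2 = €97. That is the break-even price.
Between these two prices the firm operates at a loss; above €97 it earns a profit.

Shutdown price = €9; break-even price = €97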